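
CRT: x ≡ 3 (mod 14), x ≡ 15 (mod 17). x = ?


M = 14*17 = 238
M1 = M/14 = 17, M2 = M/17 = 14
M1^(-1) mod 14 = 5, M2^(-1) mod 17 = 11
x = 3*17*5 + 15*14*11 = 2565
2565 mod 238 = 185
Check: 185 mod 14 = 3 ✓, 185 mod 17 = 15 ✓

x ≡ 185 (mod 238)


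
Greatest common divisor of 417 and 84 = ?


417 = 4 * 84 + 81
84 = 1 * 81 + 3
81 = 27 * 3 + 0
GCD = 3


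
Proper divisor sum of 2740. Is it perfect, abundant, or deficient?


Proper divisors: 1, 2, 4, 5, 10, 20, 137, 274, 548, 685, 1370
Sum = 1 + 2 + 4 + 5 + 10 + 20 + 137 + 274 + 548 + 685 + 1370 = 3056
3056 > 2740 → abundant

s(2740) = 3056 (abundant)


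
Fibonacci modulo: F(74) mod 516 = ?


F(k) mod 516 for k=1..74:
1, 1, 2, 3, 5, 8, 13, 21, 34, 55, 89, 144, 233, 377, 94, 471, 49, 4, 53, 57, 110, 167, 277, 444, 205, 133, 338, 471, 293, 248, 25, 273, 298, 55, 353, 408, 245, 137, 382, 3, 385, 388, 257, 129, 386, 515, 385, 384, 253, 121, 374, 495, 353, 332, 169, 501, 154, 139, 293, 432, 209, 125, 334, 459, 277, 220, 497, 201, 182, 383, 49, 432, 481, 397
F(74) mod 516 = 397


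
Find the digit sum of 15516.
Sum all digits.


1 + 5 + 5 + 1 + 6 = 18


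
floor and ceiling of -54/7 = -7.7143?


-54/7 = -7.7143
floor = -8
ceil = -7

floor = -8, ceil = -7


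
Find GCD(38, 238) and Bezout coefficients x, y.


Tabular extended Euclidean (each row: r = 38*s + 238*t):
r=38, s=1, t=0
r=238, s=0, t=1
q=0: r=38, s=1, t=0   [38*(1) + 238*(0) = 38]
q=6: r=10, s=-6, t=1   [38*(-6) + 238*(1) = 10]
q=3: r=8, s=19, t=-3   [38*(19) + 238*(-3) = 8]
q=1: r=2, s=-25, t=4   [38*(-25) + 238*(4) = 2]
q=4: r=0, s=119, t=-19   [38*(119) + 238*(-19) = 0]
GCD = 2; from the row with r=2: x=-25, y=4
Check: 38*(-25) + 238*(4) = -950 + 952 = 2

GCD = 2, x = -25, y = 4


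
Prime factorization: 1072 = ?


1072 / 2 = 536
536 / 2 = 268
268 / 2 = 134
134 / 2 = 67
67 / 67 = 1
1072 = 2^4 × 67


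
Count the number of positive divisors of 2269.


2269 = 2269^1
d(2269) = (1+1) = 2

2 divisors


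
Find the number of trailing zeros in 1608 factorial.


floor(1608/5) = 321
floor(1608/25) = 64
floor(1608/125) = 12
floor(1608/625) = 2
Total = 399

399 trailing zeros


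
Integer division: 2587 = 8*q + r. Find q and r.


2587 = 8 * 323 + 3
Check: 2584 + 3 = 2587

q = 323, r = 3


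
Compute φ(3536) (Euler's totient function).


3536 = 2^4 × 13 × 17
Prime factors: 2, 13, 17
φ(3536) = 3536 × (1-1/2) × (1-1/13) × (1-1/17)
= 3536 × 1/2 × 12/13 × 16/17 = 1536

φ(3536) = 1536


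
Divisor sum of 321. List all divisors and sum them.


Divisors of 321: 1, 3, 107, 321
Sum = 1 + 3 + 107 + 321 = 432

σ(321) = 432


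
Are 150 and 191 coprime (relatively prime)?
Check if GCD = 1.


Euclidean algorithm:
191 = 1 * 150 + 41
150 = 3 * 41 + 27
41 = 1 * 27 + 14
27 = 1 * 14 + 13
14 = 1 * 13 + 1
13 = 13 * 1 + 0
GCD(150, 191) = 1

Yes, coprime (GCD = 1)


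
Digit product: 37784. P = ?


3 × 7 × 7 × 8 × 4 = 4704


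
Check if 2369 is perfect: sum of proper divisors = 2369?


Proper divisors of 2369: 1, 23, 103
Sum = 1 + 23 + 103 = 127

No, 2369 is not perfect (127 ≠ 2369)


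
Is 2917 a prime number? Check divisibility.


Check divisors up to sqrt(2917) = 54.0093
No divisors found.
2917 is prime.

Yes, 2917 is prime


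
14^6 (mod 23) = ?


14^1 mod 23 = 14
14^2 mod 23 = 12
14^3 mod 23 = 7
14^4 mod 23 = 6
14^5 mod 23 = 15
14^6 mod 23 = 3


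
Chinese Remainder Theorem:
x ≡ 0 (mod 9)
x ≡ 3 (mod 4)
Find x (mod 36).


M = 9*4 = 36
M1 = M/9 = 4, M2 = M/4 = 9
M1^(-1) mod 9 = 7, M2^(-1) mod 4 = 1
x = 0*4*7 + 3*9*1 = 27
27 mod 36 = 27
Check: 27 mod 9 = 0 ✓, 27 mod 4 = 3 ✓

x ≡ 27 (mod 36)


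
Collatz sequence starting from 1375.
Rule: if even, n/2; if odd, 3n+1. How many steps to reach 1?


1375 → 4126 → 2063 → 6190 → 3095 → 9286 → 4643 → 13930 → 6965 → 20896 → 10448 → 5224 → 2612 → 1306 → 653 → 1960 → 980 → 490 → 245 → 736 → 368 → 184 → 92 → 46 → 23 → 70 → 35 → 106 → 53 → 160 → 80 → 40 → 20 → 10 → 5 → 16 → 8 → 4 → 2 → 1
Total steps = 39

39 steps


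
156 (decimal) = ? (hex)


156 (base 10) = 156 (decimal)
156 (decimal) = 9C (base 16)


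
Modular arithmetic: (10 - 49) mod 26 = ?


10 - 49 = -39
-39 mod 26 = 13


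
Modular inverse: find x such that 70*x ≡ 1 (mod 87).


Use the extended Euclidean algorithm on (87, 70); each row r = 87*s + 70*t:
r=87, s=1, t=0
r=70, s=0, t=1
q=1: r=17, s=1, t=-1   [87*(1) + 70*(-1) = 17]
q=4: r=2, s=-4, t=5   [87*(-4) + 70*(5) = 2]
q=8: r=1, s=33, t=-41   [87*(33) + 70*(-41) = 1]
q=2: r=0, s=-70, t=87   [87*(-70) + 70*(87) = 0]
GCD = 1 with t = -41, so 70*(-41) ≡ 1 (mod 87)
Inverse = -41 mod 87 = 46
Check: 70 * 46 = 3220 ≡ 1 (mod 87)

70^(-1) ≡ 46 (mod 87)


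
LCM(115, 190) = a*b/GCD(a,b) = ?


GCD(115, 190) = 5
LCM = 115*190/5 = 21850/5 = 4370

LCM = 4370


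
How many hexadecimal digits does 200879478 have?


200879478 in base 16 = BF92D76
Number of digits = 7

7 digits (base 16)


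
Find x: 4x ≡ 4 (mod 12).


GCD(4, 12) = 4 divides 4
Divide: 1x ≡ 1 (mod 3)
x ≡ 1 (mod 3)


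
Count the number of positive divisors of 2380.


2380 = 2^2 × 5^1 × 7^1 × 17^1
d(2380) = (2+1) × (1+1) × (1+1) × (1+1) = 24

24 divisors


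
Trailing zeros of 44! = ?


floor(44/5) = 8
floor(44/25) = 1
Total = 9

9 trailing zeros


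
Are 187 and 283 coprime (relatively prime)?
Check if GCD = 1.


Euclidean algorithm:
283 = 1 * 187 + 96
187 = 1 * 96 + 91
96 = 1 * 91 + 5
91 = 18 * 5 + 1
5 = 5 * 1 + 0
GCD(187, 283) = 1

Yes, coprime (GCD = 1)


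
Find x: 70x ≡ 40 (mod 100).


GCD(70, 100) = 10 divides 40
Divide: 7x ≡ 4 (mod 10)
x ≡ 2 (mod 10)


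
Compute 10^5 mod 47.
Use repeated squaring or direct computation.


10^1 mod 47 = 10
10^2 mod 47 = 6
10^3 mod 47 = 13
10^4 mod 47 = 36
10^5 mod 47 = 31


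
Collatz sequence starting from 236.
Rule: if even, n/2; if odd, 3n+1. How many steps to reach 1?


236 → 118 → 59 → 178 → 89 → 268 → 134 → 67 → 202 → 101 → 304 → 152 → 76 → 38 → 19 → 58 → 29 → 88 → 44 → 22 → 11 → 34 → 17 → 52 → 26 → 13 → 40 → 20 → 10 → 5 → 16 → 8 → 4 → 2 → 1
Total steps = 34

34 steps


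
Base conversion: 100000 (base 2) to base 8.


100000 (base 2) = 32 (decimal)
32 (decimal) = 40 (base 8)


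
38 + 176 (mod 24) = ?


38 + 176 = 214
214 mod 24 = 22


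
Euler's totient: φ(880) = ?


880 = 2^4 × 5 × 11
Prime factors: 2, 5, 11
φ(880) = 880 × (1-1/2) × (1-1/5) × (1-1/11)
= 880 × 1/2 × 4/5 × 10/11 = 320

φ(880) = 320


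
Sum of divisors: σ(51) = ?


Divisors of 51: 1, 3, 17, 51
Sum = 1 + 3 + 17 + 51 = 72

σ(51) = 72


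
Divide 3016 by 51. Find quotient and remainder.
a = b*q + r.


3016 = 51 * 59 + 7
Check: 3009 + 7 = 3016

q = 59, r = 7


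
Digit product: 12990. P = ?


1 × 2 × 9 × 9 × 0 = 0


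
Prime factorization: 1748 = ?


1748 / 2 = 874
874 / 2 = 437
437 / 19 = 23
23 / 23 = 1
1748 = 2^2 × 19 × 23


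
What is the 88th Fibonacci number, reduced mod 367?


F(k) mod 367 for k=1..88:
1, 1, 2, 3, 5, 8, 13, 21, 34, 55, 89, 144, 233, 10, 243, 253, 129, 15, 144, 159, 303, 95, 31, 126, 157, 283, 73, 356, 62, 51, 113, 164, 277, 74, 351, 58, 42, 100, 142, 242, 17, 259, 276, 168, 77, 245, 322, 200, 155, 355, 143, 131, 274, 38, 312, 350, 295, 278, 206, 117, 323, 73, 29, 102, 131, 233, 364, 230, 227, 90, 317, 40, 357, 30, 20, 50, 70, 120, 190, 310, 133, 76, 209, 285, 127, 45, 172, 217
F(88) mod 367 = 217


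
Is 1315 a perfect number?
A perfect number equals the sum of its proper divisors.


Proper divisors of 1315: 1, 5, 263
Sum = 1 + 5 + 263 = 269

No, 1315 is not perfect (269 ≠ 1315)


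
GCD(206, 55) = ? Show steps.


206 = 3 * 55 + 41
55 = 1 * 41 + 14
41 = 2 * 14 + 13
14 = 1 * 13 + 1
13 = 13 * 1 + 0
GCD = 1


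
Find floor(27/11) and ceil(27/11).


27/11 = 2.4545
floor = 2
ceil = 3

floor = 2, ceil = 3


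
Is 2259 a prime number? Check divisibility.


2259 / 3 = 753 (exact division)
2259 is NOT prime.

No, 2259 is not prime


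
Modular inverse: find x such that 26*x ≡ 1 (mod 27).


Use the extended Euclidean algorithm on (27, 26); each row r = 27*s + 26*t:
r=27, s=1, t=0
r=26, s=0, t=1
q=1: r=1, s=1, t=-1   [27*(1) + 26*(-1) = 1]
q=26: r=0, s=-26, t=27   [27*(-26) + 26*(27) = 0]
GCD = 1 with t = -1, so 26*(-1) ≡ 1 (mod 27)
Inverse = -1 mod 27 = 26
Check: 26 * 26 = 676 ≡ 1 (mod 27)

26^(-1) ≡ 26 (mod 27)


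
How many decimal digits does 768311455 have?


768311455 has 9 digits in base 10
floor(log10(768311455)) + 1 = floor(8.8855) + 1 = 9

9 digits (base 10)


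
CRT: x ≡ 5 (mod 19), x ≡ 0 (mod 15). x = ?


M = 19*15 = 285
M1 = M/19 = 15, M2 = M/15 = 19
M1^(-1) mod 19 = 14, M2^(-1) mod 15 = 4
x = 5*15*14 + 0*19*4 = 1050
1050 mod 285 = 195
Check: 195 mod 19 = 5 ✓, 195 mod 15 = 0 ✓

x ≡ 195 (mod 285)


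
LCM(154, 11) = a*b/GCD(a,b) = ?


GCD(154, 11) = 11
LCM = 154*11/11 = 1694/11 = 154

LCM = 154


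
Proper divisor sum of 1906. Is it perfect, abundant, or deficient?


Proper divisors: 1, 2, 953
Sum = 1 + 2 + 953 = 956
956 < 1906 → deficient

s(1906) = 956 (deficient)


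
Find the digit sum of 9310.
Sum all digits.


9 + 3 + 1 + 0 = 13


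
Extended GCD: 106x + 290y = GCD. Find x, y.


Tabular extended Euclidean (each row: r = 106*s + 290*t):
r=106, s=1, t=0
r=290, s=0, t=1
q=0: r=106, s=1, t=0   [106*(1) + 290*(0) = 106]
q=2: r=78, s=-2, t=1   [106*(-2) + 290*(1) = 78]
q=1: r=28, s=3, t=-1   [106*(3) + 290*(-1) = 28]
q=2: r=22, s=-8, t=3   [106*(-8) + 290*(3) = 22]
q=1: r=6, s=11, t=-4   [106*(11) + 290*(-4) = 6]
q=3: r=4, s=-41, t=15   [106*(-41) + 290*(15) = 4]
q=1: r=2, s=52, t=-19   [106*(52) + 290*(-19) = 2]
q=2: r=0, s=-145, t=53   [106*(-145) + 290*(53) = 0]
GCD = 2; from the row with r=2: x=52, y=-19
Check: 106*(52) + 290*(-19) = 5512 - 5510 = 2

GCD = 2, x = 52, y = -19


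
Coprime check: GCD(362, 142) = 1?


Euclidean algorithm:
362 = 2 * 142 + 78
142 = 1 * 78 + 64
78 = 1 * 64 + 14
64 = 4 * 14 + 8
14 = 1 * 8 + 6
8 = 1 * 6 + 2
6 = 3 * 2 + 0
GCD(362, 142) = 2

No, not coprime (GCD = 2)


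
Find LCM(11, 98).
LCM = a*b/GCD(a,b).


GCD(11, 98) = 1
LCM = 11*98/1 = 1078/1 = 1078

LCM = 1078


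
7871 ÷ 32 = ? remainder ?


7871 = 32 * 245 + 31
Check: 7840 + 31 = 7871

q = 245, r = 31


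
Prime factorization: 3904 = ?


3904 / 2 = 1952
1952 / 2 = 976
976 / 2 = 488
488 / 2 = 244
244 / 2 = 122
122 / 2 = 61
61 / 61 = 1
3904 = 2^6 × 61


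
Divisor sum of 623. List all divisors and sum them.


Divisors of 623: 1, 7, 89, 623
Sum = 1 + 7 + 89 + 623 = 720

σ(623) = 720


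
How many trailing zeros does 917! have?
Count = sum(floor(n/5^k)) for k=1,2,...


floor(917/5) = 183
floor(917/25) = 36
floor(917/125) = 7
floor(917/625) = 1
Total = 227

227 trailing zeros


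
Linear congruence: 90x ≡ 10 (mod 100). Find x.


GCD(90, 100) = 10 divides 10
Divide: 9x ≡ 1 (mod 10)
x ≡ 9 (mod 10)


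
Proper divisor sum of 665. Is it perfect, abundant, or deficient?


Proper divisors: 1, 5, 7, 19, 35, 95, 133
Sum = 1 + 5 + 7 + 19 + 35 + 95 + 133 = 295
295 < 665 → deficient

s(665) = 295 (deficient)


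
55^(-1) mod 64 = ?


Use the extended Euclidean algorithm on (64, 55); each row r = 64*s + 55*t:
r=64, s=1, t=0
r=55, s=0, t=1
q=1: r=9, s=1, t=-1   [64*(1) + 55*(-1) = 9]
q=6: r=1, s=-6, t=7   [64*(-6) + 55*(7) = 1]
q=9: r=0, s=55, t=-64   [64*(55) + 55*(-64) = 0]
GCD = 1 with t = 7, so 55*(7) ≡ 1 (mod 64)
Inverse = 7 mod 64 = 7
Check: 55 * 7 = 385 ≡ 1 (mod 64)

55^(-1) ≡ 7 (mod 64)


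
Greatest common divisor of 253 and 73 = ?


253 = 3 * 73 + 34
73 = 2 * 34 + 5
34 = 6 * 5 + 4
5 = 1 * 4 + 1
4 = 4 * 1 + 0
GCD = 1


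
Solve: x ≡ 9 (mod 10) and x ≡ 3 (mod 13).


M = 10*13 = 130
M1 = M/10 = 13, M2 = M/13 = 10
M1^(-1) mod 10 = 7, M2^(-1) mod 13 = 4
x = 9*13*7 + 3*10*4 = 939
939 mod 130 = 29
Check: 29 mod 10 = 9 ✓, 29 mod 13 = 3 ✓

x ≡ 29 (mod 130)


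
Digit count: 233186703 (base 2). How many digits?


233186703 in base 2 = 1101111001100010010110001111
Number of digits = 28

28 digits (base 2)


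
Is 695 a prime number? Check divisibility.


695 / 5 = 139 (exact division)
695 is NOT prime.

No, 695 is not prime


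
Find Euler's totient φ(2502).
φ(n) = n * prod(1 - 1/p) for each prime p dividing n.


2502 = 2 × 3^2 × 139
Prime factors: 2, 3, 139
φ(2502) = 2502 × (1-1/2) × (1-1/3) × (1-1/139)
= 2502 × 1/2 × 2/3 × 138/139 = 828

φ(2502) = 828


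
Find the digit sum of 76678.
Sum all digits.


7 + 6 + 6 + 7 + 8 = 34


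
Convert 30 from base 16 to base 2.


30 (base 16) = 48 (decimal)
48 (decimal) = 110000 (base 2)


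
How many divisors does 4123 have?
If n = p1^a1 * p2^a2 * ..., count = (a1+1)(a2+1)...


4123 = 7^1 × 19^1 × 31^1
d(4123) = (1+1) × (1+1) × (1+1) = 8

8 divisors


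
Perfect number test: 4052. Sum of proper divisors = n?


Proper divisors of 4052: 1, 2, 4, 1013, 2026
Sum = 1 + 2 + 4 + 1013 + 2026 = 3046

No, 4052 is not perfect (3046 ≠ 4052)


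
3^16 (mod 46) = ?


3^1 mod 46 = 3
3^2 mod 46 = 9
3^3 mod 46 = 27
3^4 mod 46 = 35
3^5 mod 46 = 13
3^6 mod 46 = 39
3^7 mod 46 = 25
3^8 mod 46 = 29
3^9 mod 46 = 41
3^10 mod 46 = 31
3^11 mod 46 = 1
3^12 mod 46 = 3
3^13 mod 46 = 9
3^14 mod 46 = 27
3^15 mod 46 = 35
3^16 mod 46 = 13


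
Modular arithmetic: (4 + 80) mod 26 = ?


4 + 80 = 84
84 mod 26 = 6


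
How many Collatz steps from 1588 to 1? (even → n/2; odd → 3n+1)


1588 → 794 → 397 → 1192 → 596 → 298 → 149 → 448 → 224 → 112 → 56 → 28 → 14 → 7 → 22 → 11 → 34 → 17 → 52 → 26 → 13 → 40 → 20 → 10 → 5 → 16 → 8 → 4 → 2 → 1
Total steps = 29

29 steps


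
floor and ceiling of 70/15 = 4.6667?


70/15 = 4.6667
floor = 4
ceil = 5

floor = 4, ceil = 5


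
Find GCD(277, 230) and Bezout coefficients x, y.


Tabular extended Euclidean (each row: r = 277*s + 230*t):
r=277, s=1, t=0
r=230, s=0, t=1
q=1: r=47, s=1, t=-1   [277*(1) + 230*(-1) = 47]
q=4: r=42, s=-4, t=5   [277*(-4) + 230*(5) = 42]
q=1: r=5, s=5, t=-6   [277*(5) + 230*(-6) = 5]
q=8: r=2, s=-44, t=53   [277*(-44) + 230*(53) = 2]
q=2: r=1, s=93, t=-112   [277*(93) + 230*(-112) = 1]
q=2: r=0, s=-230, t=277   [277*(-230) + 230*(277) = 0]
GCD = 1; from the row with r=1: x=93, y=-112
Check: 277*(93) + 230*(-112) = 25761 - 25760 = 1

GCD = 1, x = 93, y = -112


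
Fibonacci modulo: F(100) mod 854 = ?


F(k) mod 854 for k=1..100:
1, 1, 2, 3, 5, 8, 13, 21, 34, 55, 89, 144, 233, 377, 610, 133, 743, 22, 765, 787, 698, 631, 475, 252, 727, 125, 852, 123, 121, 244, 365, 609, 120, 729, 849, 724, 719, 589, 454, 189, 643, 832, 621, 599, 366, 111, 477, 588, 211, 799, 156, 101, 257, 358, 615, 119, 734, 853, 733, 732, 611, 489, 246, 735, 127, 8, 135, 143, 278, 421, 699, 266, 111, 377, 488, 11, 499, 510, 155, 665, 820, 631, 597, 374, 117, 491, 608, 245, 853, 244, 243, 487, 730, 363, 239, 602, 841, 589, 576, 311
F(100) mod 854 = 311


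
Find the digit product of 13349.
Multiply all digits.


1 × 3 × 3 × 4 × 9 = 324


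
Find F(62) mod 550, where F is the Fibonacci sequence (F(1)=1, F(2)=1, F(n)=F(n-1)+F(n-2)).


F(k) mod 550 for k=1..62:
1, 1, 2, 3, 5, 8, 13, 21, 34, 55, 89, 144, 233, 377, 60, 437, 497, 384, 331, 165, 496, 111, 57, 168, 225, 393, 68, 461, 529, 440, 419, 309, 178, 487, 115, 52, 167, 219, 386, 55, 441, 496, 387, 333, 170, 503, 123, 76, 199, 275, 474, 199, 123, 322, 445, 217, 112, 329, 441, 220, 111, 331
F(62) mod 550 = 331


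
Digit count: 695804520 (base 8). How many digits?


695804520 in base 8 = 5136221150
Number of digits = 10

10 digits (base 8)


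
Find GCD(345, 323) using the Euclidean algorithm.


345 = 1 * 323 + 22
323 = 14 * 22 + 15
22 = 1 * 15 + 7
15 = 2 * 7 + 1
7 = 7 * 1 + 0
GCD = 1


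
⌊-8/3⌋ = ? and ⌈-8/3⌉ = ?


-8/3 = -2.6667
floor = -3
ceil = -2

floor = -3, ceil = -2


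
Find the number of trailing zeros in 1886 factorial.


floor(1886/5) = 377
floor(1886/25) = 75
floor(1886/125) = 15
floor(1886/625) = 3
Total = 470

470 trailing zeros


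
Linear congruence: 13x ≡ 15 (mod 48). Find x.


GCD(13, 48) = 1, unique solution
a^(-1) mod 48 = 37
x = 37 * 15 mod 48 = 27

x ≡ 27 (mod 48)


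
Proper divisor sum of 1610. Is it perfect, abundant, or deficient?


Proper divisors: 1, 2, 5, 7, 10, 14, 23, 35, 46, 70, 115, 161, 230, 322, 805
Sum = 1 + 2 + 5 + 7 + 10 + 14 + 23 + 35 + 46 + 70 + 115 + 161 + 230 + 322 + 805 = 1846
1846 > 1610 → abundant

s(1610) = 1846 (abundant)


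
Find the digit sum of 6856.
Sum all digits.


6 + 8 + 5 + 6 = 25


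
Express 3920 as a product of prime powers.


3920 / 2 = 1960
1960 / 2 = 980
980 / 2 = 490
490 / 2 = 245
245 / 5 = 49
49 / 7 = 7
7 / 7 = 1
3920 = 2^4 × 5 × 7^2


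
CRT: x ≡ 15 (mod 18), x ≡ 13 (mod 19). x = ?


M = 18*19 = 342
M1 = M/18 = 19, M2 = M/19 = 18
M1^(-1) mod 18 = 1, M2^(-1) mod 19 = 18
x = 15*19*1 + 13*18*18 = 4497
4497 mod 342 = 51
Check: 51 mod 18 = 15 ✓, 51 mod 19 = 13 ✓

x ≡ 51 (mod 342)


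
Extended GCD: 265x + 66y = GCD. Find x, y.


Tabular extended Euclidean (each row: r = 265*s + 66*t):
r=265, s=1, t=0
r=66, s=0, t=1
q=4: r=1, s=1, t=-4   [265*(1) + 66*(-4) = 1]
q=66: r=0, s=-66, t=265   [265*(-66) + 66*(265) = 0]
GCD = 1; from the row with r=1: x=1, y=-4
Check: 265*(1) + 66*(-4) = 265 - 264 = 1

GCD = 1, x = 1, y = -4


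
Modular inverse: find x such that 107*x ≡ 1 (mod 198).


Use the extended Euclidean algorithm on (198, 107); each row r = 198*s + 107*t:
r=198, s=1, t=0
r=107, s=0, t=1
q=1: r=91, s=1, t=-1   [198*(1) + 107*(-1) = 91]
q=1: r=16, s=-1, t=2   [198*(-1) + 107*(2) = 16]
q=5: r=11, s=6, t=-11   [198*(6) + 107*(-11) = 11]
q=1: r=5, s=-7, t=13   [198*(-7) + 107*(13) = 5]
q=2: r=1, s=20, t=-37   [198*(20) + 107*(-37) = 1]
q=5: r=0, s=-107, t=198   [198*(-107) + 107*(198) = 0]
GCD = 1 with t = -37, so 107*(-37) ≡ 1 (mod 198)
Inverse = -37 mod 198 = 161
Check: 107 * 161 = 17227 ≡ 1 (mod 198)

107^(-1) ≡ 161 (mod 198)


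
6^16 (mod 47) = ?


6^1 mod 47 = 6
6^2 mod 47 = 36
6^3 mod 47 = 28
6^4 mod 47 = 27
6^5 mod 47 = 21
6^6 mod 47 = 32
6^7 mod 47 = 4
6^8 mod 47 = 24
6^9 mod 47 = 3
6^10 mod 47 = 18
6^11 mod 47 = 14
6^12 mod 47 = 37
6^13 mod 47 = 34
6^14 mod 47 = 16
6^15 mod 47 = 2
6^16 mod 47 = 12


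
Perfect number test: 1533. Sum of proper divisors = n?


Proper divisors of 1533: 1, 3, 7, 21, 73, 219, 511
Sum = 1 + 3 + 7 + 21 + 73 + 219 + 511 = 835

No, 1533 is not perfect (835 ≠ 1533)


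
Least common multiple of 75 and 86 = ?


GCD(75, 86) = 1
LCM = 75*86/1 = 6450/1 = 6450

LCM = 6450


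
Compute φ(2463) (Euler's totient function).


2463 = 3 × 821
Prime factors: 3, 821
φ(2463) = 2463 × (1-1/3) × (1-1/821)
= 2463 × 2/3 × 820/821 = 1640

φ(2463) = 1640


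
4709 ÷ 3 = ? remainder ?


4709 = 3 * 1569 + 2
Check: 4707 + 2 = 4709

q = 1569, r = 2


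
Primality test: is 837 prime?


837 / 3 = 279 (exact division)
837 is NOT prime.

No, 837 is not prime


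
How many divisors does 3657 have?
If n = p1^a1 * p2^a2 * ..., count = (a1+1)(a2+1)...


3657 = 3^1 × 23^1 × 53^1
d(3657) = (1+1) × (1+1) × (1+1) = 8

8 divisors


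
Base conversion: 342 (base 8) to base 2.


342 (base 8) = 226 (decimal)
226 (decimal) = 11100010 (base 2)


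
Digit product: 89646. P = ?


8 × 9 × 6 × 4 × 6 = 10368


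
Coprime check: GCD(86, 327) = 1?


Euclidean algorithm:
327 = 3 * 86 + 69
86 = 1 * 69 + 17
69 = 4 * 17 + 1
17 = 17 * 1 + 0
GCD(86, 327) = 1

Yes, coprime (GCD = 1)


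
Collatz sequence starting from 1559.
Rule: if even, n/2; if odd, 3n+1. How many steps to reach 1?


1559 → 4678 → 2339 → 7018 → 3509 → 10528 → 5264 → 2632 → 1316 → 658 → 329 → 988 → 494 → 247 → 742 → 371 → 1114 → 557 → 1672 → 836 → 418 → 209 → 628 → 314 → 157 → 472 → 236 → 118 → 59 → 178 → 89 → 268 → 134 → 67 → 202 → 101 → 304 → 152 → 76 → 38 → 19 → 58 → 29 → 88 → 44 → 22 → 11 → 34 → 17 → 52 → 26 → 13 → 40 → 20 → 10 → 5 → 16 → 8 → 4 → 2 → 1
Total steps = 60

60 steps


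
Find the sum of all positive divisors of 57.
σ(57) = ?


Divisors of 57: 1, 3, 19, 57
Sum = 1 + 3 + 19 + 57 = 80

σ(57) = 80


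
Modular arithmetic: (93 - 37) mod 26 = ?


93 - 37 = 56
56 mod 26 = 4


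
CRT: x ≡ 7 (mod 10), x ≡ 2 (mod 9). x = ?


M = 10*9 = 90
M1 = M/10 = 9, M2 = M/9 = 10
M1^(-1) mod 10 = 9, M2^(-1) mod 9 = 1
x = 7*9*9 + 2*10*1 = 587
587 mod 90 = 47
Check: 47 mod 10 = 7 ✓, 47 mod 9 = 2 ✓

x ≡ 47 (mod 90)


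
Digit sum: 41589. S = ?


4 + 1 + 5 + 8 + 9 = 27


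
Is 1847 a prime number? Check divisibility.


Check divisors up to sqrt(1847) = 42.9767
No divisors found.
1847 is prime.

Yes, 1847 is prime


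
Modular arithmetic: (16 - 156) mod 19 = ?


16 - 156 = -140
-140 mod 19 = 12


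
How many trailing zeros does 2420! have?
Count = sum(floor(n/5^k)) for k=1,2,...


floor(2420/5) = 484
floor(2420/25) = 96
floor(2420/125) = 19
floor(2420/625) = 3
Total = 602

602 trailing zeros


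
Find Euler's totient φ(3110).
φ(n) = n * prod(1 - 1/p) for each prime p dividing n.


3110 = 2 × 5 × 311
Prime factors: 2, 5, 311
φ(3110) = 3110 × (1-1/2) × (1-1/5) × (1-1/311)
= 3110 × 1/2 × 4/5 × 310/311 = 1240

φ(3110) = 1240


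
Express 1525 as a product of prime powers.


1525 / 5 = 305
305 / 5 = 61
61 / 61 = 1
1525 = 5^2 × 61


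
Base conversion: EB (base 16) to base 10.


EB (base 16) = 235 (decimal)
235 (decimal) = 235 (base 10)


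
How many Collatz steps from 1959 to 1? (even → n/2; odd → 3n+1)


1959 → 5878 → 2939 → 8818 → 4409 → 13228 → 6614 → 3307 → 9922 → 4961 → 14884 → 7442 → 3721 → 11164 → 5582 → 2791 → 8374 → 4187 → 12562 → 6281 → 18844 → 9422 → 4711 → 14134 → 7067 → 21202 → 10601 → 31804 → 15902 → 7951 → 23854 → 11927 → 35782 → 17891 → 53674 → 26837 → 80512 → 40256 → 20128 → 10064 → 5032 → 2516 → 1258 → 629 → 1888 → 944 → 472 → 236 → 118 → 59 → 178 → 89 → 268 → 134 → 67 → 202 → 101 → 304 → 152 → 76 → 38 → 19 → 58 → 29 → 88 → 44 → 22 → 11 → 34 → 17 → 52 → 26 → 13 → 40 → 20 → 10 → 5 → 16 → 8 → 4 → 2 → 1
Total steps = 81

81 steps


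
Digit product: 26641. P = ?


2 × 6 × 6 × 4 × 1 = 288


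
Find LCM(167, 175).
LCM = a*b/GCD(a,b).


GCD(167, 175) = 1
LCM = 167*175/1 = 29225/1 = 29225

LCM = 29225


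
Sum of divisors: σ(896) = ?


Divisors of 896: 1, 2, 4, 7, 8, 14, 16, 28, 32, 56, 64, 112, 128, 224, 448, 896
Sum = 1 + 2 + 4 + 7 + 8 + 14 + 16 + 28 + 32 + 56 + 64 + 112 + 128 + 224 + 448 + 896 = 2040

σ(896) = 2040


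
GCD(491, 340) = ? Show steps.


491 = 1 * 340 + 151
340 = 2 * 151 + 38
151 = 3 * 38 + 37
38 = 1 * 37 + 1
37 = 37 * 1 + 0
GCD = 1


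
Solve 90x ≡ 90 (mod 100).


GCD(90, 100) = 10 divides 90
Divide: 9x ≡ 9 (mod 10)
x ≡ 1 (mod 10)


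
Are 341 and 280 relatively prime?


Euclidean algorithm:
341 = 1 * 280 + 61
280 = 4 * 61 + 36
61 = 1 * 36 + 25
36 = 1 * 25 + 11
25 = 2 * 11 + 3
11 = 3 * 3 + 2
3 = 1 * 2 + 1
2 = 2 * 1 + 0
GCD(341, 280) = 1

Yes, coprime (GCD = 1)


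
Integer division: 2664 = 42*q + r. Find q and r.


2664 = 42 * 63 + 18
Check: 2646 + 18 = 2664

q = 63, r = 18


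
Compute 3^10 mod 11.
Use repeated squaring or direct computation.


3^1 mod 11 = 3
3^2 mod 11 = 9
3^3 mod 11 = 5
3^4 mod 11 = 4
3^5 mod 11 = 1
3^6 mod 11 = 3
3^7 mod 11 = 9
3^8 mod 11 = 5
3^9 mod 11 = 4
3^10 mod 11 = 1


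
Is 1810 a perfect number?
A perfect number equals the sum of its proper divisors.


Proper divisors of 1810: 1, 2, 5, 10, 181, 362, 905
Sum = 1 + 2 + 5 + 10 + 181 + 362 + 905 = 1466

No, 1810 is not perfect (1466 ≠ 1810)


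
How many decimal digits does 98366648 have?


98366648 has 8 digits in base 10
floor(log10(98366648)) + 1 = floor(7.9928) + 1 = 8

8 digits (base 10)


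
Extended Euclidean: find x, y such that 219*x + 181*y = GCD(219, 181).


Tabular extended Euclidean (each row: r = 219*s + 181*t):
r=219, s=1, t=0
r=181, s=0, t=1
q=1: r=38, s=1, t=-1   [219*(1) + 181*(-1) = 38]
q=4: r=29, s=-4, t=5   [219*(-4) + 181*(5) = 29]
q=1: r=9, s=5, t=-6   [219*(5) + 181*(-6) = 9]
q=3: r=2, s=-19, t=23   [219*(-19) + 181*(23) = 2]
q=4: r=1, s=81, t=-98   [219*(81) + 181*(-98) = 1]
q=2: r=0, s=-181, t=219   [219*(-181) + 181*(219) = 0]
GCD = 1; from the row with r=1: x=81, y=-98
Check: 219*(81) + 181*(-98) = 17739 - 17738 = 1

GCD = 1, x = 81, y = -98


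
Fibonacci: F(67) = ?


Sequence: 1, 1, 2, 3, 5, 8, 13, 21, 34, 55, 89, 144, 233, 377, 610, 987, 1597, 2584, 4181, 6765, 10946, 17711, 28657, 46368, 75025, 121393, 196418, 317811, 514229, 832040, 1346269, 2178309, 3524578, 5702887, 9227465, 14930352, 24157817, 39088169, 63245986, 102334155, 165580141, 267914296, 433494437, 701408733, 1134903170, 1836311903, 2971215073, 4807526976, 7778742049, 12586269025, 20365011074, 32951280099, 53316291173, 86267571272, 139583862445, 225851433717, 365435296162, 591286729879, 956722026041, 1548008755920, 2504730781961, 4052739537881, 6557470319842, 10610209857723, 17167680177565, 27777890035288, 44945570212853
F(67) = 44945570212853


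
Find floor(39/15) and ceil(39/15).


39/15 = 2.6000
floor = 2
ceil = 3

floor = 2, ceil = 3


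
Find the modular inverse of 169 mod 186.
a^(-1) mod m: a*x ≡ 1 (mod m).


Use the extended Euclidean algorithm on (186, 169); each row r = 186*s + 169*t:
r=186, s=1, t=0
r=169, s=0, t=1
q=1: r=17, s=1, t=-1   [186*(1) + 169*(-1) = 17]
q=9: r=16, s=-9, t=10   [186*(-9) + 169*(10) = 16]
q=1: r=1, s=10, t=-11   [186*(10) + 169*(-11) = 1]
q=16: r=0, s=-169, t=186   [186*(-169) + 169*(186) = 0]
GCD = 1 with t = -11, so 169*(-11) ≡ 1 (mod 186)
Inverse = -11 mod 186 = 175
Check: 169 * 175 = 29575 ≡ 1 (mod 186)

169^(-1) ≡ 175 (mod 186)


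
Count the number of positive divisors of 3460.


3460 = 2^2 × 5^1 × 173^1
d(3460) = (2+1) × (1+1) × (1+1) = 12

12 divisors


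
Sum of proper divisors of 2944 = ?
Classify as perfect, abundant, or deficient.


Proper divisors: 1, 2, 4, 8, 16, 23, 32, 46, 64, 92, 128, 184, 368, 736, 1472
Sum = 1 + 2 + 4 + 8 + 16 + 23 + 32 + 46 + 64 + 92 + 128 + 184 + 368 + 736 + 1472 = 3176
3176 > 2944 → abundant

s(2944) = 3176 (abundant)


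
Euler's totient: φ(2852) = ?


2852 = 2^2 × 23 × 31
Prime factors: 2, 23, 31
φ(2852) = 2852 × (1-1/2) × (1-1/23) × (1-1/31)
= 2852 × 1/2 × 22/23 × 30/31 = 1320

φ(2852) = 1320


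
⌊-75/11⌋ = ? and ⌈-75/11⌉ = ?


-75/11 = -6.8182
floor = -7
ceil = -6

floor = -7, ceil = -6


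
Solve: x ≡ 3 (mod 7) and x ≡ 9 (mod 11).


M = 7*11 = 77
M1 = M/7 = 11, M2 = M/11 = 7
M1^(-1) mod 7 = 2, M2^(-1) mod 11 = 8
x = 3*11*2 + 9*7*8 = 570
570 mod 77 = 31
Check: 31 mod 7 = 3 ✓, 31 mod 11 = 9 ✓

x ≡ 31 (mod 77)


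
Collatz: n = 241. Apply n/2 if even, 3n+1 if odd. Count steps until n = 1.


241 → 724 → 362 → 181 → 544 → 272 → 136 → 68 → 34 → 17 → 52 → 26 → 13 → 40 → 20 → 10 → 5 → 16 → 8 → 4 → 2 → 1
Total steps = 21

21 steps


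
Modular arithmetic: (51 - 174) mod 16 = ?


51 - 174 = -123
-123 mod 16 = 5


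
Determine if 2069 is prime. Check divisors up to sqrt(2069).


Check divisors up to sqrt(2069) = 45.4863
No divisors found.
2069 is prime.

Yes, 2069 is prime


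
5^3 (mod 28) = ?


5^1 mod 28 = 5
5^2 mod 28 = 25
5^3 mod 28 = 13


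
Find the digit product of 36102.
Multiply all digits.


3 × 6 × 1 × 0 × 2 = 0


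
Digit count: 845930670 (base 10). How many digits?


845930670 has 9 digits in base 10
floor(log10(845930670)) + 1 = floor(8.9273) + 1 = 9

9 digits (base 10)


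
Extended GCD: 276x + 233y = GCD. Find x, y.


Tabular extended Euclidean (each row: r = 276*s + 233*t):
r=276, s=1, t=0
r=233, s=0, t=1
q=1: r=43, s=1, t=-1   [276*(1) + 233*(-1) = 43]
q=5: r=18, s=-5, t=6   [276*(-5) + 233*(6) = 18]
q=2: r=7, s=11, t=-13   [276*(11) + 233*(-13) = 7]
q=2: r=4, s=-27, t=32   [276*(-27) + 233*(32) = 4]
q=1: r=3, s=38, t=-45   [276*(38) + 233*(-45) = 3]
q=1: r=1, s=-65, t=77   [276*(-65) + 233*(77) = 1]
q=3: r=0, s=233, t=-276   [276*(233) + 233*(-276) = 0]
GCD = 1; from the row with r=1: x=-65, y=77
Check: 276*(-65) + 233*(77) = -17940 + 17941 = 1

GCD = 1, x = -65, y = 77


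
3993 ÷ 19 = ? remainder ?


3993 = 19 * 210 + 3
Check: 3990 + 3 = 3993

q = 210, r = 3


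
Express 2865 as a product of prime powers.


2865 / 3 = 955
955 / 5 = 191
191 / 191 = 1
2865 = 3 × 5 × 191


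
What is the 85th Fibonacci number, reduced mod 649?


F(k) mod 649 for k=1..85:
1, 1, 2, 3, 5, 8, 13, 21, 34, 55, 89, 144, 233, 377, 610, 338, 299, 637, 287, 275, 562, 188, 101, 289, 390, 30, 420, 450, 221, 22, 243, 265, 508, 124, 632, 107, 90, 197, 287, 484, 122, 606, 79, 36, 115, 151, 266, 417, 34, 451, 485, 287, 123, 410, 533, 294, 178, 472, 1, 473, 474, 298, 123, 421, 544, 316, 211, 527, 89, 616, 56, 23, 79, 102, 181, 283, 464, 98, 562, 11, 573, 584, 508, 443, 302
F(85) mod 649 = 302


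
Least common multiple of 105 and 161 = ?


GCD(105, 161) = 7
LCM = 105*161/7 = 16905/7 = 2415

LCM = 2415


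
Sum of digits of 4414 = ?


4 + 4 + 1 + 4 = 13


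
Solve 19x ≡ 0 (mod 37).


GCD(19, 37) = 1, unique solution
a^(-1) mod 37 = 2
x = 2 * 0 mod 37 = 0

x ≡ 0 (mod 37)


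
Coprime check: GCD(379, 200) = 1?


Euclidean algorithm:
379 = 1 * 200 + 179
200 = 1 * 179 + 21
179 = 8 * 21 + 11
21 = 1 * 11 + 10
11 = 1 * 10 + 1
10 = 10 * 1 + 0
GCD(379, 200) = 1

Yes, coprime (GCD = 1)


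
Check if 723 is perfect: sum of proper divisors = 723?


Proper divisors of 723: 1, 3, 241
Sum = 1 + 3 + 241 = 245

No, 723 is not perfect (245 ≠ 723)


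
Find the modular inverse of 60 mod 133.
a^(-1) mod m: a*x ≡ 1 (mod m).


Use the extended Euclidean algorithm on (133, 60); each row r = 133*s + 60*t:
r=133, s=1, t=0
r=60, s=0, t=1
q=2: r=13, s=1, t=-2   [133*(1) + 60*(-2) = 13]
q=4: r=8, s=-4, t=9   [133*(-4) + 60*(9) = 8]
q=1: r=5, s=5, t=-11   [133*(5) + 60*(-11) = 5]
q=1: r=3, s=-9, t=20   [133*(-9) + 60*(20) = 3]
q=1: r=2, s=14, t=-31   [133*(14) + 60*(-31) = 2]
q=1: r=1, s=-23, t=51   [133*(-23) + 60*(51) = 1]
q=2: r=0, s=60, t=-133   [133*(60) + 60*(-133) = 0]
GCD = 1 with t = 51, so 60*(51) ≡ 1 (mod 133)
Inverse = 51 mod 133 = 51
Check: 60 * 51 = 3060 ≡ 1 (mod 133)

60^(-1) ≡ 51 (mod 133)


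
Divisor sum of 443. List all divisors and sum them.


Divisors of 443: 1, 443
Sum = 1 + 443 = 444

σ(443) = 444


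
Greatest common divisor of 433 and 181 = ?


433 = 2 * 181 + 71
181 = 2 * 71 + 39
71 = 1 * 39 + 32
39 = 1 * 32 + 7
32 = 4 * 7 + 4
7 = 1 * 4 + 3
4 = 1 * 3 + 1
3 = 3 * 1 + 0
GCD = 1


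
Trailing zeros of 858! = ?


floor(858/5) = 171
floor(858/25) = 34
floor(858/125) = 6
floor(858/625) = 1
Total = 212

212 trailing zeros


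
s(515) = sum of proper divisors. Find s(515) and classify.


Proper divisors: 1, 5, 103
Sum = 1 + 5 + 103 = 109
109 < 515 → deficient

s(515) = 109 (deficient)


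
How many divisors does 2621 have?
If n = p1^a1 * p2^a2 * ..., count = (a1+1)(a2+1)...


2621 = 2621^1
d(2621) = (1+1) = 2

2 divisors


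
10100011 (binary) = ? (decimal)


10100011 (base 2) = 163 (decimal)
163 (decimal) = 163 (base 10)


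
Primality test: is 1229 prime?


Check divisors up to sqrt(1229) = 35.0571
No divisors found.
1229 is prime.

Yes, 1229 is prime


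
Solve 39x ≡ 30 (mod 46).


GCD(39, 46) = 1, unique solution
a^(-1) mod 46 = 13
x = 13 * 30 mod 46 = 22

x ≡ 22 (mod 46)


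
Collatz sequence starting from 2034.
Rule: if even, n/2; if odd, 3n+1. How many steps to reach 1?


2034 → 1017 → 3052 → 1526 → 763 → 2290 → 1145 → 3436 → 1718 → 859 → 2578 → 1289 → 3868 → 1934 → 967 → 2902 → 1451 → 4354 → 2177 → 6532 → 3266 → 1633 → 4900 → 2450 → 1225 → 3676 → 1838 → 919 → 2758 → 1379 → 4138 → 2069 → 6208 → 3104 → 1552 → 776 → 388 → 194 → 97 → 292 → 146 → 73 → 220 → 110 → 55 → 166 → 83 → 250 → 125 → 376 → 188 → 94 → 47 → 142 → 71 → 214 → 107 → 322 → 161 → 484 → 242 → 121 → 364 → 182 → 91 → 274 → 137 → 412 → 206 → 103 → 310 → 155 → 466 → 233 → 700 → 350 → 175 → 526 → 263 → 790 → 395 → 1186 → 593 → 1780 → 890 → 445 → 1336 → 668 → 334 → 167 → 502 → 251 → 754 → 377 → 1132 → 566 → 283 → 850 → 425 → 1276 → 638 → 319 → 958 → 479 → 1438 → 719 → 2158 → 1079 → 3238 → 1619 → 4858 → 2429 → 7288 → 3644 → 1822 → 911 → 2734 → 1367 → 4102 → 2051 → 6154 → 3077 → 9232 → 4616 → 2308 → 1154 → 577 → 1732 → 866 → 433 → 1300 → 650 → 325 → 976 → 488 → 244 → 122 → 61 → 184 → 92 → 46 → 23 → 70 → 35 → 106 → 53 → 160 → 80 → 40 → 20 → 10 → 5 → 16 → 8 → 4 → 2 → 1
Total steps = 156

156 steps


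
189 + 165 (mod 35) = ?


189 + 165 = 354
354 mod 35 = 4


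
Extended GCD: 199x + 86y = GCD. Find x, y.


Tabular extended Euclidean (each row: r = 199*s + 86*t):
r=199, s=1, t=0
r=86, s=0, t=1
q=2: r=27, s=1, t=-2   [199*(1) + 86*(-2) = 27]
q=3: r=5, s=-3, t=7   [199*(-3) + 86*(7) = 5]
q=5: r=2, s=16, t=-37   [199*(16) + 86*(-37) = 2]
q=2: r=1, s=-35, t=81   [199*(-35) + 86*(81) = 1]
q=2: r=0, s=86, t=-199   [199*(86) + 86*(-199) = 0]
GCD = 1; from the row with r=1: x=-35, y=81
Check: 199*(-35) + 86*(81) = -6965 + 6966 = 1

GCD = 1, x = -35, y = 81


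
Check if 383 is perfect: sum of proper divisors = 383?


Proper divisors of 383: 1
Sum = 1 = 1

No, 383 is not perfect (1 ≠ 383)


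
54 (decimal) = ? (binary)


54 (base 10) = 54 (decimal)
54 (decimal) = 110110 (base 2)


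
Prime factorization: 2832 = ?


2832 / 2 = 1416
1416 / 2 = 708
708 / 2 = 354
354 / 2 = 177
177 / 3 = 59
59 / 59 = 1
2832 = 2^4 × 3 × 59


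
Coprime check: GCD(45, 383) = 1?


Euclidean algorithm:
383 = 8 * 45 + 23
45 = 1 * 23 + 22
23 = 1 * 22 + 1
22 = 22 * 1 + 0
GCD(45, 383) = 1

Yes, coprime (GCD = 1)


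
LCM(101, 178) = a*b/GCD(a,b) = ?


GCD(101, 178) = 1
LCM = 101*178/1 = 17978/1 = 17978

LCM = 17978


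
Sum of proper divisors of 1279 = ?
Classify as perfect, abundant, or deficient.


Proper divisors: 1
Sum = 1 = 1
1 < 1279 → deficient

s(1279) = 1 (deficient)


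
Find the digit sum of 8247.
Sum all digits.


8 + 2 + 4 + 7 = 21


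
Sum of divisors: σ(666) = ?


Divisors of 666: 1, 2, 3, 6, 9, 18, 37, 74, 111, 222, 333, 666
Sum = 1 + 2 + 3 + 6 + 9 + 18 + 37 + 74 + 111 + 222 + 333 + 666 = 1482

σ(666) = 1482


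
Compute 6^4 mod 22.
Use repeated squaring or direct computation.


6^1 mod 22 = 6
6^2 mod 22 = 14
6^3 mod 22 = 18
6^4 mod 22 = 20


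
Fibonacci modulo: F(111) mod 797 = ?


F(k) mod 797 for k=1..111:
1, 1, 2, 3, 5, 8, 13, 21, 34, 55, 89, 144, 233, 377, 610, 190, 3, 193, 196, 389, 585, 177, 762, 142, 107, 249, 356, 605, 164, 769, 136, 108, 244, 352, 596, 151, 747, 101, 51, 152, 203, 355, 558, 116, 674, 790, 667, 660, 530, 393, 126, 519, 645, 367, 215, 582, 0, 582, 582, 367, 152, 519, 671, 393, 267, 660, 130, 790, 123, 116, 239, 355, 594, 152, 746, 101, 50, 151, 201, 352, 553, 108, 661, 769, 633, 605, 441, 249, 690, 142, 35, 177, 212, 389, 601, 193, 794, 190, 187, 377, 564, 144, 708, 55, 763, 21, 784, 8, 792, 3, 795
F(111) mod 797 = 795


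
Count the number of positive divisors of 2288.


2288 = 2^4 × 11^1 × 13^1
d(2288) = (4+1) × (1+1) × (1+1) = 20

20 divisors


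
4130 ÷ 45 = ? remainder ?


4130 = 45 * 91 + 35
Check: 4095 + 35 = 4130

q = 91, r = 35


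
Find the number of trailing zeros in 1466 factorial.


floor(1466/5) = 293
floor(1466/25) = 58
floor(1466/125) = 11
floor(1466/625) = 2
Total = 364

364 trailing zeros


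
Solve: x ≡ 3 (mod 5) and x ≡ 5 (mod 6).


M = 5*6 = 30
M1 = M/5 = 6, M2 = M/6 = 5
M1^(-1) mod 5 = 1, M2^(-1) mod 6 = 5
x = 3*6*1 + 5*5*5 = 143
143 mod 30 = 23
Check: 23 mod 5 = 3 ✓, 23 mod 6 = 5 ✓

x ≡ 23 (mod 30)


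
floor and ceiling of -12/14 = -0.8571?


-12/14 = -0.8571
floor = -1
ceil = 0

floor = -1, ceil = 0


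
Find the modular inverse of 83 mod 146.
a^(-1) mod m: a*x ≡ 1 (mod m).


Use the extended Euclidean algorithm on (146, 83); each row r = 146*s + 83*t:
r=146, s=1, t=0
r=83, s=0, t=1
q=1: r=63, s=1, t=-1   [146*(1) + 83*(-1) = 63]
q=1: r=20, s=-1, t=2   [146*(-1) + 83*(2) = 20]
q=3: r=3, s=4, t=-7   [146*(4) + 83*(-7) = 3]
q=6: r=2, s=-25, t=44   [146*(-25) + 83*(44) = 2]
q=1: r=1, s=29, t=-51   [146*(29) + 83*(-51) = 1]
q=2: r=0, s=-83, t=146   [146*(-83) + 83*(146) = 0]
GCD = 1 with t = -51, so 83*(-51) ≡ 1 (mod 146)
Inverse = -51 mod 146 = 95
Check: 83 * 95 = 7885 ≡ 1 (mod 146)

83^(-1) ≡ 95 (mod 146)


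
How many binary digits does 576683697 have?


576683697 in base 2 = 100010010111110111111010110001
Number of digits = 30

30 digits (base 2)


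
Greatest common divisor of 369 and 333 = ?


369 = 1 * 333 + 36
333 = 9 * 36 + 9
36 = 4 * 9 + 0
GCD = 9


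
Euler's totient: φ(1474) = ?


1474 = 2 × 11 × 67
Prime factors: 2, 11, 67
φ(1474) = 1474 × (1-1/2) × (1-1/11) × (1-1/67)
= 1474 × 1/2 × 10/11 × 66/67 = 660

φ(1474) = 660


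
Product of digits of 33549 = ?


3 × 3 × 5 × 4 × 9 = 1620


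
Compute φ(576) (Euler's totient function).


576 = 2^6 × 3^2
Prime factors: 2, 3
φ(576) = 576 × (1-1/2) × (1-1/3)
= 576 × 1/2 × 2/3 = 192

φ(576) = 192


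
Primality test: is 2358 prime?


2358 / 2 = 1179 (exact division)
2358 is NOT prime.

No, 2358 is not prime


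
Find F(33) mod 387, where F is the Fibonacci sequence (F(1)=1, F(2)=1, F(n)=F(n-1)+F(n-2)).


F(k) mod 387 for k=1..33:
1, 1, 2, 3, 5, 8, 13, 21, 34, 55, 89, 144, 233, 377, 223, 213, 49, 262, 311, 186, 110, 296, 19, 315, 334, 262, 209, 84, 293, 377, 283, 273, 169
F(33) mod 387 = 169


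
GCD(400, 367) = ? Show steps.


400 = 1 * 367 + 33
367 = 11 * 33 + 4
33 = 8 * 4 + 1
4 = 4 * 1 + 0
GCD = 1


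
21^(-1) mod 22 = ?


Use the extended Euclidean algorithm on (22, 21); each row r = 22*s + 21*t:
r=22, s=1, t=0
r=21, s=0, t=1
q=1: r=1, s=1, t=-1   [22*(1) + 21*(-1) = 1]
q=21: r=0, s=-21, t=22   [22*(-21) + 21*(22) = 0]
GCD = 1 with t = -1, so 21*(-1) ≡ 1 (mod 22)
Inverse = -1 mod 22 = 21
Check: 21 * 21 = 441 ≡ 1 (mod 22)

21^(-1) ≡ 21 (mod 22)


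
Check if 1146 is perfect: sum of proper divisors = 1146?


Proper divisors of 1146: 1, 2, 3, 6, 191, 382, 573
Sum = 1 + 2 + 3 + 6 + 191 + 382 + 573 = 1158

No, 1146 is not perfect (1158 ≠ 1146)


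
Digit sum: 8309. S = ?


8 + 3 + 0 + 9 = 20


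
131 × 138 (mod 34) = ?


131 × 138 = 18078
18078 mod 34 = 24


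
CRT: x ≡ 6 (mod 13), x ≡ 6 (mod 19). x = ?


M = 13*19 = 247
M1 = M/13 = 19, M2 = M/19 = 13
M1^(-1) mod 13 = 11, M2^(-1) mod 19 = 3
x = 6*19*11 + 6*13*3 = 1488
1488 mod 247 = 6
Check: 6 mod 13 = 6 ✓, 6 mod 19 = 6 ✓

x ≡ 6 (mod 247)


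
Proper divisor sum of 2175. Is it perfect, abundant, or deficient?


Proper divisors: 1, 3, 5, 15, 25, 29, 75, 87, 145, 435, 725
Sum = 1 + 3 + 5 + 15 + 25 + 29 + 75 + 87 + 145 + 435 + 725 = 1545
1545 < 2175 → deficient

s(2175) = 1545 (deficient)


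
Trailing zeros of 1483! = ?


floor(1483/5) = 296
floor(1483/25) = 59
floor(1483/125) = 11
floor(1483/625) = 2
Total = 368

368 trailing zeros
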